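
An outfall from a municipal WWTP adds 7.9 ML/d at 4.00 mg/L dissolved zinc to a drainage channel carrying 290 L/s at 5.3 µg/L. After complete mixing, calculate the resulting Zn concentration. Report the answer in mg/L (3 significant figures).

7.9 ML/d = 0.09144 m³/s.
290 L/s = 0.29 m³/s.
5.3 µg/L = 0.0053 mg/L.
By mass balance at complete mixing, C = (0.09144·4 + 0.29·0.0053) / (0.09144 + 0.29) = 0.3673/0.3814 = 0.9629 mg/L.

0.963 mg/L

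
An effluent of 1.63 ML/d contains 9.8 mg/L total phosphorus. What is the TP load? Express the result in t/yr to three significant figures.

5.83 t/yr

1.63 ML/d = 0.01887 m³/s.
Mass flux = Q·C = 0.01887 m³/s × 9.8 g/m³ = 0.1849 g/s.
= 0.1849 g/s × 31.56 = 5.835 t/yr.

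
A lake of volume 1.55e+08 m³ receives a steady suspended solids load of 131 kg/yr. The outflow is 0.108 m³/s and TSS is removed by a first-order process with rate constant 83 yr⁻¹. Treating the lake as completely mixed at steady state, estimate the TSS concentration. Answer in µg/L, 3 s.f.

Outflow Q = 0.108 m³/s × 3.156e+07 s/yr = 3.408e+06 m³/yr.
Steady-state CSTR mass balance: W = Q·C + k·V·C, so C = W/(Q + kV).
Q + kV = 3.408e+06 + 83·1.55e+08 = 1.287e+10 m³/yr.
C = 131/1.287e+10 = 1.018e-08 kg/m³ = 1.018e-05 mg/L = 0.01018 µg/L.

0.0102 µg/L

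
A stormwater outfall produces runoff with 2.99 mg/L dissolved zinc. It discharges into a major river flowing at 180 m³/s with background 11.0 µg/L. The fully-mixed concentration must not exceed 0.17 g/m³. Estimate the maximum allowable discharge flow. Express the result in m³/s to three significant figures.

10.1 m³/s

11.0 µg/L = 0.011 mg/L.
Mass balance at complete mixing: C_std·(Q_w + Q_r) = Q_w·C_e + Q_r·C_b.
Rearranging, Q_w = Q_r·(C_std − C_b)/(C_e − C_std) = 180·(0.17 − 0.011) / (2.99 − 0.17) = 10.15 m³/s.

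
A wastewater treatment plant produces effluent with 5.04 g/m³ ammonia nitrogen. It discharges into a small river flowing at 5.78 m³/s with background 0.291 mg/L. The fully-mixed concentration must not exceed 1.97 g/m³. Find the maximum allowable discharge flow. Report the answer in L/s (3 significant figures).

Mass balance at complete mixing: C_std·(Q_w + Q_r) = Q_w·C_e + Q_r·C_b.
Rearranging, Q_w = Q_r·(C_std − C_b)/(C_e − C_std) = 5.78·(1.97 − 0.291) / (5.04 − 1.97) = 3.161 m³/s.
= 3161 L/s.

3160 L/s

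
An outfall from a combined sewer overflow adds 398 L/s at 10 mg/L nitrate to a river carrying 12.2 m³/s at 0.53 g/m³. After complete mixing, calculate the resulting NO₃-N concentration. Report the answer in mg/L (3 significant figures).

398 L/s = 0.398 m³/s.
Conservation of mass across the mixing zone: C = (0.398·10 + 12.2·0.53) / (0.398 + 12.2) = 10.45/12.6 = 0.8292 mg/L.

0.829 mg/L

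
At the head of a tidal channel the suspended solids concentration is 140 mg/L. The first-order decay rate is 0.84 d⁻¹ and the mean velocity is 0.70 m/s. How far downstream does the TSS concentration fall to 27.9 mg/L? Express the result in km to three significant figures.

From C = C₀·e^(−kt), t = ln(C₀/C)/k = ln(140/27.9)/0.84 = 1.613/0.84 = 1.92 d.
Distance = v·t = 0.70 m/s × 1.659e+05 s = 1.161e+05 m = 116.1 km.

116 km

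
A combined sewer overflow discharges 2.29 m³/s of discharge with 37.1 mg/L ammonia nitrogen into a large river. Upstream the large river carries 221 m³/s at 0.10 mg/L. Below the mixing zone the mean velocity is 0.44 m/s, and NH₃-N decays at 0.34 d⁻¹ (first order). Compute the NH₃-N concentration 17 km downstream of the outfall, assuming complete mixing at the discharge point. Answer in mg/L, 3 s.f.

0.412 mg/L

After complete mixing, C₀ = (2.29·37.1 + 221·0.1) / 223.3 = 0.4795 mg/L.
Travel time t = 1.7e+04 m / 0.44 m/s = 3.864e+04 s = 0.4472 d.
C = 0.4795·exp(−0.34·0.4472) = 0.4795·0.859 = 0.4118 mg/L.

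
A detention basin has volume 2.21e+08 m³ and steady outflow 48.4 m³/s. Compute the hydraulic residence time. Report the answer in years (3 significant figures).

0.145 yr

Q = 48.4 m³/s × 3.156e+07 s/yr = 1.527e+09 m³/yr.
Hydraulic residence time τ = V/Q = 2.21e+08/1.527e+09 = 0.1447 yr.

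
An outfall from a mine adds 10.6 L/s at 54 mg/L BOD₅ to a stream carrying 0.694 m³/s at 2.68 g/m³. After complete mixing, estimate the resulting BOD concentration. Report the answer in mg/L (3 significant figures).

3.45 mg/L

10.6 L/s = 0.0106 m³/s.
Conservation of mass across the mixing zone: C = (0.0106·54 + 0.694·2.68) / (0.0106 + 0.694) = 2.432/0.7046 = 3.452 mg/L.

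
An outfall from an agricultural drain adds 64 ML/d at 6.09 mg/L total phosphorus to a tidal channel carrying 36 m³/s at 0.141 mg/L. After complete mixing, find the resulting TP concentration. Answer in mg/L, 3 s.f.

64 ML/d = 0.7407 m³/s.
Conservation of mass across the mixing zone: C = (0.7407·6.09 + 36·0.141) / (0.7407 + 36) = 9.587/36.74 = 0.2609 mg/L.

0.261 mg/L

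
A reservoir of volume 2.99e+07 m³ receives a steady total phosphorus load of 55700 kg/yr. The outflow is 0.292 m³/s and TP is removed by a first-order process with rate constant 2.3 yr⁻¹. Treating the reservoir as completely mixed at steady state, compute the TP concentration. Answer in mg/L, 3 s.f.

Outflow Q = 0.292 m³/s × 3.156e+07 s/yr = 9.215e+06 m³/yr.
Steady-state CSTR mass balance: W = Q·C + k·V·C, so C = W/(Q + kV).
Q + kV = 9.215e+06 + 2.3·2.99e+07 = 7.798e+07 m³/yr.
C = 55700/7.798e+07 = 0.0007142 kg/m³ = 0.7142 mg/L.

0.714 mg/L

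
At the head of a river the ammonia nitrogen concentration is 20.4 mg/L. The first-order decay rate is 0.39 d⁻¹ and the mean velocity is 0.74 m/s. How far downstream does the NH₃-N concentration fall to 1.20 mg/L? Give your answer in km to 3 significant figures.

From C = C₀·e^(−kt), t = ln(C₀/C)/k = ln(20.4/1.20)/0.39 = 2.833/0.39 = 7.265 d.
Distance = v·t = 0.74 m/s × 6.277e+05 s = 4.645e+05 m = 464.5 km.

464 km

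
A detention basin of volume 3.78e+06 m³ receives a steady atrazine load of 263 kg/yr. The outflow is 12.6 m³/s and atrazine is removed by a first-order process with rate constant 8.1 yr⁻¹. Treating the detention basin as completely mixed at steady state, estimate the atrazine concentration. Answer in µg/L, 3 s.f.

Outflow Q = 12.6 m³/s × 3.156e+07 s/yr = 3.976e+08 m³/yr.
Steady-state CSTR mass balance: W = Q·C + k·V·C, so C = W/(Q + kV).
Q + kV = 3.976e+08 + 8.1·3.78e+06 = 4.282e+08 m³/yr.
C = 263/4.282e+08 = 6.141e-07 kg/m³ = 0.0006141 mg/L = 0.6141 µg/L.

0.614 µg/L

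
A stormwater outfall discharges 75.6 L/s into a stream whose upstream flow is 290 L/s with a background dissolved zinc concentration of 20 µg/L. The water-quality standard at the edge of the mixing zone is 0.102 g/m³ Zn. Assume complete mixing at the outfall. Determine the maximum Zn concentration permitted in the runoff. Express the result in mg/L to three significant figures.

0.417 mg/L

75.6 L/s = 0.0756 m³/s.
290 L/s = 0.29 m³/s.
20 µg/L = 0.02 mg/L.
Mass balance: 0.102·0.3656 = 0.0756·Cₑ + 0.29·0.02.
Cₑ = (0.03729 − 0.0058) / 0.0756 = 0.4166 mg/L.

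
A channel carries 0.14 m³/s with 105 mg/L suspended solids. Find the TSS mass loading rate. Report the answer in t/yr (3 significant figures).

464 t/yr

Mass flux = Q·C = 0.14 m³/s × 105 g/m³ = 14.7 g/s.
= 14.7 g/s × 31.56 = 463.9 t/yr.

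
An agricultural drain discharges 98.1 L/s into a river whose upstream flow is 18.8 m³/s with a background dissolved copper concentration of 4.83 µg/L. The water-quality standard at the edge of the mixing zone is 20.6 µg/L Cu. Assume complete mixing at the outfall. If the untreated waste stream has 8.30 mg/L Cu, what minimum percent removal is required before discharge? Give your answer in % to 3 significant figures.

63.3 %

98.1 L/s = 0.0981 m³/s.
4.83 µg/L = 0.00483 mg/L.
20.6 µg/L = 0.0206 mg/L.
Mass balance: 0.0206·18.9 = 0.0981·Cₑ + 18.8·0.00483.
Cₑ = (0.3893 − 0.0908) / 0.0981 = 3.043 mg/L.
Required removal = 1 − 3.043/8.30 = 63.34 %.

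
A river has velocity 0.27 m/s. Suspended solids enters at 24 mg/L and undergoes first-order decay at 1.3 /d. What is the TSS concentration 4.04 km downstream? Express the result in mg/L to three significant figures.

19.2 mg/L

Travel time t = 4.04 km / 0.27 m/s = 4040/0.27 = 1.496e+04 s = 0.1732 d.
First-order decay: C = 24·exp(−1.3·0.1732) = 24·0.7984 = 19.16 mg/L.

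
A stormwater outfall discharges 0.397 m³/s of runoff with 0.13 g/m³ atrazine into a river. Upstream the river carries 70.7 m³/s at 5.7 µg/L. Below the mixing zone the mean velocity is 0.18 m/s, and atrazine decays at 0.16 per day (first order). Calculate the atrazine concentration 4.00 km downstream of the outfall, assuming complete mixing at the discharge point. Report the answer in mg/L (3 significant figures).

0.00614 mg/L

5.7 µg/L = 0.0057 mg/L.
After complete mixing, C₀ = (0.397·0.13 + 70.7·0.0057) / 71.1 = 0.006394 mg/L.
Travel time t = 4000 m / 0.18 m/s = 2.222e+04 s = 0.2572 d.
C = 0.006394·exp(−0.16·0.2572) = 0.006394·0.9597 = 0.006136 mg/L.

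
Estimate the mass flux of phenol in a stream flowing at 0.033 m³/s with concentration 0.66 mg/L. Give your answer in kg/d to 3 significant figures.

1.88 kg/d

Mass flux = Q·C = 0.033 m³/s × 0.66 g/m³ = 0.02178 g/s.
= 0.02178 g/s × 86.4 = 1.882 kg/d.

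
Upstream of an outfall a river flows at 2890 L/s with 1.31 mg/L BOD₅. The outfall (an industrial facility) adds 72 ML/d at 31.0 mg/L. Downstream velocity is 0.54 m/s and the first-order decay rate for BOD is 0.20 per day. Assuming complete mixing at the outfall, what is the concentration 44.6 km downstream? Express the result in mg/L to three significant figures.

6.57 mg/L

72 ML/d = 0.8333 m³/s.
2890 L/s = 2.89 m³/s.
After complete mixing, C₀ = (0.8333·31 + 2.89·1.31) / 3.723 = 7.955 mg/L.
Travel time t = 4.46e+04 m / 0.54 m/s = 8.259e+04 s = 0.9559 d.
C = 7.955·exp(−0.20·0.9559) = 7.955·0.826 = 6.571 mg/L.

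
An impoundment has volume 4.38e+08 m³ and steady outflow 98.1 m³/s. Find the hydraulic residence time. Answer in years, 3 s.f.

0.141 yr

Q = 98.1 m³/s × 3.156e+07 s/yr = 3.096e+09 m³/yr.
Hydraulic residence time τ = V/Q = 4.38e+08/3.096e+09 = 0.1415 yr.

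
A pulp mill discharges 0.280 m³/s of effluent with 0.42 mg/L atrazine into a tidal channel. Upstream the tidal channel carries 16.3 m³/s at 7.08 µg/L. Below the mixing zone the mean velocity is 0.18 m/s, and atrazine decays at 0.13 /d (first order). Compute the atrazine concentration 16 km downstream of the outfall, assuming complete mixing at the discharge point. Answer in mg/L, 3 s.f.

0.0123 mg/L

7.08 µg/L = 0.00708 mg/L.
After complete mixing, C₀ = (0.28·0.42 + 16.3·0.00708) / 16.58 = 0.01405 mg/L.
Travel time t = 1.6e+04 m / 0.18 m/s = 8.889e+04 s = 1.029 d.
C = 0.01405·exp(−0.13·1.029) = 0.01405·0.8748 = 0.01229 mg/L.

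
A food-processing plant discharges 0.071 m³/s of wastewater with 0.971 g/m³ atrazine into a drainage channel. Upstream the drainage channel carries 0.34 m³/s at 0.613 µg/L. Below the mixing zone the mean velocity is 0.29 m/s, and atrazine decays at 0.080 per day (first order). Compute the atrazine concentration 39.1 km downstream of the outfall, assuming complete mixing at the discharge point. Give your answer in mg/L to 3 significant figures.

0.613 µg/L = 0.000613 mg/L.
After complete mixing, C₀ = (0.071·0.971 + 0.34·0.000613) / 0.411 = 0.1682 mg/L.
Travel time t = 3.91e+04 m / 0.29 m/s = 1.348e+05 s = 1.561 d.
C = 0.1682·exp(−0.080·1.561) = 0.1682·0.8826 = 0.1485 mg/L.

0.149 mg/L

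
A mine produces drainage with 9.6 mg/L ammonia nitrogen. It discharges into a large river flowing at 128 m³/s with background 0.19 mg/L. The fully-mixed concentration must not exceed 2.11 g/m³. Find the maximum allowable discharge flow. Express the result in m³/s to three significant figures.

Mass balance at complete mixing: C_std·(Q_w + Q_r) = Q_w·C_e + Q_r·C_b.
Rearranging, Q_w = Q_r·(C_std − C_b)/(C_e − C_std) = 128·(2.11 − 0.19) / (9.6 − 2.11) = 32.81 m³/s.

32.8 m³/s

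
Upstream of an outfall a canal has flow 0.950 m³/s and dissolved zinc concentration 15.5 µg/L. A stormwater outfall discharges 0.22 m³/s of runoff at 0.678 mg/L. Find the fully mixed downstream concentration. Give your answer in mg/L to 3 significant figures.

15.5 µg/L = 0.0155 mg/L.
By mass balance at complete mixing, C = (0.22·0.678 + 0.95·0.0155) / (0.22 + 0.95) = 0.1639/1.17 = 0.1401 mg/L.

0.140 mg/L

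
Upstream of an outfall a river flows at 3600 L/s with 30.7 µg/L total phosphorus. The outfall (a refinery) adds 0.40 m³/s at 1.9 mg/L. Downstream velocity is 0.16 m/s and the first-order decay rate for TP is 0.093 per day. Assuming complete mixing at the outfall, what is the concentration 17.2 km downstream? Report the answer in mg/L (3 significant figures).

3600 L/s = 3.6 m³/s.
30.7 µg/L = 0.0307 mg/L.
After complete mixing, C₀ = (0.4·1.9 + 3.6·0.0307) / 4 = 0.2176 mg/L.
Travel time t = 1.72e+04 m / 0.16 m/s = 1.075e+05 s = 1.244 d.
C = 0.2176·exp(−0.093·1.244) = 0.2176·0.8907 = 0.1938 mg/L.

0.194 mg/L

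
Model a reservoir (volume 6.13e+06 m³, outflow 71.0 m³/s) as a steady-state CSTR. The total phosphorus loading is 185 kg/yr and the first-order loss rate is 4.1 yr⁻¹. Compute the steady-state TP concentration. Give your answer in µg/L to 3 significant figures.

0.0817 µg/L

Outflow Q = 71.0 m³/s × 3.156e+07 s/yr = 2.241e+09 m³/yr.
Steady-state CSTR mass balance: W = Q·C + k·V·C, so C = W/(Q + kV).
Q + kV = 2.241e+09 + 4.1·6.13e+06 = 2.266e+09 m³/yr.
C = 185/2.266e+09 = 8.165e-08 kg/m³ = 8.165e-05 mg/L = 0.08165 µg/L.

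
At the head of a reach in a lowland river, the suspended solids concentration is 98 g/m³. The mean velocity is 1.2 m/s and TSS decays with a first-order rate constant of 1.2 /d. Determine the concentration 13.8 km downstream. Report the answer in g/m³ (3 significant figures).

Travel time t = 13.8 km / 1.2 m/s = 1.38e+04/1.2 = 1.15e+04 s = 0.1331 d.
First-order decay: C = 98·exp(−1.2·0.1331) = 98·0.8524 = 83.53 g/m³.

83.5 g/m³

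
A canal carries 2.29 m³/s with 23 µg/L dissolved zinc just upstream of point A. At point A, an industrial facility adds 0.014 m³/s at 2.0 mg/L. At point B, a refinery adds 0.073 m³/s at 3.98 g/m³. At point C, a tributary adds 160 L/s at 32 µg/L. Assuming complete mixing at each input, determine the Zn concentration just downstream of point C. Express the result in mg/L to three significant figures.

23 µg/L = 0.023 mg/L.
After input A: C = (2.29·0.023 + 0.014·2) / 2.304 = 0.03501 mg/L.
After input B: C = (2.304·0.03501 + 0.073·3.98) / 2.377 = 0.1562 mg/L.
160 L/s = 0.16 m³/s.
32 µg/L = 0.032 mg/L.
After input C: C = (2.377·0.1562 + 0.16·0.032) / 2.537 = 0.1483 mg/L.

0.148 mg/L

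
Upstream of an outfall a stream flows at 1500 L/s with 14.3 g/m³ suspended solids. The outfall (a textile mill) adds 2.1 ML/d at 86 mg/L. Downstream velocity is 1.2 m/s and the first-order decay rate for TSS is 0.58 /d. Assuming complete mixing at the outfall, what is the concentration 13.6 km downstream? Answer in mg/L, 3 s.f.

14.3 mg/L

2.1 ML/d = 0.02431 m³/s.
1500 L/s = 1.5 m³/s.
After complete mixing, C₀ = (0.02431·86 + 1.5·14.3) / 1.524 = 15.44 mg/L.
Travel time t = 1.36e+04 m / 1.2 m/s = 1.133e+04 s = 0.1312 d.
C = 15.44·exp(−0.58·0.1312) = 15.44·0.9267 = 14.31 mg/L.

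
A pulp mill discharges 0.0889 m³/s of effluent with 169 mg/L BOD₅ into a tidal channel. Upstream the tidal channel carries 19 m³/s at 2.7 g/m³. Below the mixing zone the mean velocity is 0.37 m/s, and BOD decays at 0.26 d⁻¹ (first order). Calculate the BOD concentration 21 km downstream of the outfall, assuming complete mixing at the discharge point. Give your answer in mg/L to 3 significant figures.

After complete mixing, C₀ = (0.0889·169 + 19·2.7) / 19.09 = 3.474 mg/L.
Travel time t = 2.1e+04 m / 0.37 m/s = 5.676e+04 s = 0.6569 d.
C = 3.474·exp(−0.26·0.6569) = 3.474·0.843 = 2.929 mg/L.

2.93 mg/L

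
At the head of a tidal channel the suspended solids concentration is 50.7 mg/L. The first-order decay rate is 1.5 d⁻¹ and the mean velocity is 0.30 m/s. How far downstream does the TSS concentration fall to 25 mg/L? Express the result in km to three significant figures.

From C = C₀·e^(−kt), t = ln(C₀/C)/k = ln(50.7/25)/1.5 = 0.7071/1.5 = 0.4714 d.
Distance = v·t = 0.30 m/s × 4.073e+04 s = 1.222e+04 m = 12.22 km.

12.2 km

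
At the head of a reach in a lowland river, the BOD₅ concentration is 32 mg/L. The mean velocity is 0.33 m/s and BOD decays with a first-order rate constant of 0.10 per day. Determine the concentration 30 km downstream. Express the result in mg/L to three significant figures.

28.8 mg/L

Travel time t = 30 km / 0.33 m/s = 3e+04/0.33 = 9.091e+04 s = 1.052 d.
First-order decay: C = 32·exp(−0.10·1.052) = 32·0.9001 = 28.8 mg/L.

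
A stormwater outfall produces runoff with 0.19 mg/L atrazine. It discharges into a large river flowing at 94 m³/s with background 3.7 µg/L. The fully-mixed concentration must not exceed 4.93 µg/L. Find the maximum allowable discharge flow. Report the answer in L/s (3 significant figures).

3.7 µg/L = 0.0037 mg/L.
4.93 µg/L = 0.00493 mg/L.
Mass balance at complete mixing: C_std·(Q_w + Q_r) = Q_w·C_e + Q_r·C_b.
Rearranging, Q_w = Q_r·(C_std − C_b)/(C_e − C_std) = 94·(0.00493 − 0.0037) / (0.19 − 0.00493) = 0.6247 m³/s.
= 624.7 L/s.

625 L/s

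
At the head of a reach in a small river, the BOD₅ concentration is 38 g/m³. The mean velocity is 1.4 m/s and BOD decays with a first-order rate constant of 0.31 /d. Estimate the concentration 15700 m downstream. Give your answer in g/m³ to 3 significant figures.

Travel time t = 15700 m / 1.4 m/s = 1.57e+04/1.4 = 1.121e+04 s = 0.1298 d.
First-order decay: C = 38·exp(−0.31·0.1298) = 38·0.9606 = 36.5 g/m³.

36.5 g/m³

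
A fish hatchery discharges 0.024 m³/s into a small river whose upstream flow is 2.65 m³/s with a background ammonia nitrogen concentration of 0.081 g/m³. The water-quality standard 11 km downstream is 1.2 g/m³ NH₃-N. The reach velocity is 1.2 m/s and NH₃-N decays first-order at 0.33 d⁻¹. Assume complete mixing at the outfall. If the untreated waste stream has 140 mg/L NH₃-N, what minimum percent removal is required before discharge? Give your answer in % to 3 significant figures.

Travel time to the compliance point: t = 1.1e+04/1.2 = 9167 s = 0.1061 d; decay factor exp(−0.33·0.1061) = 0.9656.
So the concentration just after mixing may be at most 1.2/0.9656 = 1.243 mg/L.
Mass balance: 1.243·2.674 = 0.024·Cₑ + 2.65·0.081.
Cₑ = (3.323 − 0.2147) / 0.024 = 129.5 mg/L.
Required removal = 1 − 129.5/140 = 7.486 %.

7.49 %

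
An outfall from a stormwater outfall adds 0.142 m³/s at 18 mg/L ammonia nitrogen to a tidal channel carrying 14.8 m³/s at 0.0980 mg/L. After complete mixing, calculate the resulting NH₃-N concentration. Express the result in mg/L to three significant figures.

Conservation of mass across the mixing zone: C = (0.142·18 + 14.8·0.098) / (0.142 + 14.8) = 4.006/14.94 = 0.2681 mg/L.

0.268 mg/L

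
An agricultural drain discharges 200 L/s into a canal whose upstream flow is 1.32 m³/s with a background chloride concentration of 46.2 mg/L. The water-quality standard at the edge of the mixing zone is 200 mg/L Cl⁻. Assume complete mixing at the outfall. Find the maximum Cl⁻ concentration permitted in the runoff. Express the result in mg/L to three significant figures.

1220 mg/L

200 L/s = 0.2 m³/s.
Mass balance: 200·1.52 = 0.2·Cₑ + 1.32·46.2.
Cₑ = (304 − 60.98) / 0.2 = 1215 mg/L.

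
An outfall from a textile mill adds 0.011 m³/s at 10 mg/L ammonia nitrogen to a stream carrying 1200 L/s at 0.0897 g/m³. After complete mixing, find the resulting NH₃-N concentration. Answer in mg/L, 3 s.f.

1200 L/s = 1.2 m³/s.
Flow-weighted mixing gives C = (0.011·10 + 1.2·0.0897) / (0.011 + 1.2) = 0.2176/1.211 = 0.1797 mg/L.

0.180 mg/L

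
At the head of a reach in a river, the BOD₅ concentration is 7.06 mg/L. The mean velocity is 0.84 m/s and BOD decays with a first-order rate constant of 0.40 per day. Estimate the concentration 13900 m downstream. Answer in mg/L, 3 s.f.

Travel time t = 13900 m / 0.84 m/s = 1.39e+04/0.84 = 1.655e+04 s = 0.1915 d.
First-order decay: C = 7.06·exp(−0.40·0.1915) = 7.06·0.9263 = 6.539 mg/L.

6.54 mg/L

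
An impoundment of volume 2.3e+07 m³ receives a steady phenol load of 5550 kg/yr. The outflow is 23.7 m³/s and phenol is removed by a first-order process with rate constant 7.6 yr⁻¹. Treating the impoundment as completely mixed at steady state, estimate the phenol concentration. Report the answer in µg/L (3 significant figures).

6.01 µg/L

Outflow Q = 23.7 m³/s × 3.156e+07 s/yr = 7.479e+08 m³/yr.
Steady-state CSTR mass balance: W = Q·C + k·V·C, so C = W/(Q + kV).
Q + kV = 7.479e+08 + 7.6·2.3e+07 = 9.227e+08 m³/yr.
C = 5550/9.227e+08 = 6.015e-06 kg/m³ = 0.006015 mg/L = 6.015 µg/L.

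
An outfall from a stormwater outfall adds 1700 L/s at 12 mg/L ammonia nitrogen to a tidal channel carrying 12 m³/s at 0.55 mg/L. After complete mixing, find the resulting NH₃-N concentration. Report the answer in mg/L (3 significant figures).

1.97 mg/L

1700 L/s = 1.7 m³/s.
Flow-weighted mixing gives C = (1.7·12 + 12·0.55) / (1.7 + 12) = 27/13.7 = 1.971 mg/L.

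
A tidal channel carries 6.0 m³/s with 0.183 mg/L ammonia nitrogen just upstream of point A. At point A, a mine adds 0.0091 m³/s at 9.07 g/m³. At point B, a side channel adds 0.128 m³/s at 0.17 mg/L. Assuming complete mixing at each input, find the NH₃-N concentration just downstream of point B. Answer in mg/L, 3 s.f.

After input A: C = (6·0.183 + 0.0091·9.07) / 6.009 = 0.1965 mg/L.
After input B: C = (6.009·0.1965 + 0.128·0.17) / 6.137 = 0.1959 mg/L.

0.196 mg/L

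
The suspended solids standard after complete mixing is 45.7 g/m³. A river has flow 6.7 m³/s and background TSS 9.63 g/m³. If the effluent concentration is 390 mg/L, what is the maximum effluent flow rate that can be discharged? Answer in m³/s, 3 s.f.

Mass balance at complete mixing: C_std·(Q_w + Q_r) = Q_w·C_e + Q_r·C_b.
Rearranging, Q_w = Q_r·(C_std − C_b)/(C_e − C_std) = 6.7·(45.7 − 9.63) / (390 − 45.7) = 0.7019 m³/s.

0.702 m³/s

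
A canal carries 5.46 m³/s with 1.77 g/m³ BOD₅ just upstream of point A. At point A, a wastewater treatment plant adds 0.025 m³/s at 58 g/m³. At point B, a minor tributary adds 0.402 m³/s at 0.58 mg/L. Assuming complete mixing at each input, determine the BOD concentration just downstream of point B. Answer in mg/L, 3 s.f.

After input A: C = (5.46·1.77 + 0.025·58) / 5.485 = 2.026 mg/L.
After input B: C = (5.485·2.026 + 0.402·0.58) / 5.887 = 1.928 mg/L.

1.93 mg/L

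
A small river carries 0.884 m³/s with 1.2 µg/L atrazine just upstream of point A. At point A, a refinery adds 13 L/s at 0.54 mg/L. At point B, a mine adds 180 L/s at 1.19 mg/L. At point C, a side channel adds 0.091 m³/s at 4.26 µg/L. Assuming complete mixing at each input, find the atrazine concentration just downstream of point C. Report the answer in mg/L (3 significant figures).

1.2 µg/L = 0.0012 mg/L.
13 L/s = 0.013 m³/s.
After input A: C = (0.884·0.0012 + 0.013·0.54) / 0.897 = 0.009009 mg/L.
180 L/s = 0.18 m³/s.
After input B: C = (0.897·0.009009 + 0.18·1.19) / 1.077 = 0.2064 mg/L.
4.26 µg/L = 0.00426 mg/L.
After input C: C = (1.077·0.2064 + 0.091·0.00426) / 1.168 = 0.1906 mg/L.

0.191 mg/L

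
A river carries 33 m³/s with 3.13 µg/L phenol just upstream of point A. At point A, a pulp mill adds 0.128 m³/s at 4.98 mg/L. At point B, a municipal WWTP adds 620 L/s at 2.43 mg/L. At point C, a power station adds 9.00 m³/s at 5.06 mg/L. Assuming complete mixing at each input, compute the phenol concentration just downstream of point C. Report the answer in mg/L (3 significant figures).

3.13 µg/L = 0.00313 mg/L.
After input A: C = (33·0.00313 + 0.128·4.98) / 33.13 = 0.02236 mg/L.
620 L/s = 0.62 m³/s.
After input B: C = (33.13·0.02236 + 0.62·2.43) / 33.75 = 0.06659 mg/L.
After input C: C = (33.75·0.06659 + 9·5.06) / 42.75 = 1.118 mg/L.

1.12 mg/L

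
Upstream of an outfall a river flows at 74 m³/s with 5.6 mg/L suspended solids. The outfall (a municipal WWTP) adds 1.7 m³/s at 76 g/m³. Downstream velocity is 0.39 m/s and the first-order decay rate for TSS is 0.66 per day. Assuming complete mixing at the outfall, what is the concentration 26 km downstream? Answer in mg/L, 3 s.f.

After complete mixing, C₀ = (1.7·76 + 74·5.6) / 75.7 = 7.181 mg/L.
Travel time t = 2.6e+04 m / 0.39 m/s = 6.667e+04 s = 0.7716 d.
C = 7.181·exp(−0.66·0.7716) = 7.181·0.6009 = 4.315 mg/L.

4.32 mg/L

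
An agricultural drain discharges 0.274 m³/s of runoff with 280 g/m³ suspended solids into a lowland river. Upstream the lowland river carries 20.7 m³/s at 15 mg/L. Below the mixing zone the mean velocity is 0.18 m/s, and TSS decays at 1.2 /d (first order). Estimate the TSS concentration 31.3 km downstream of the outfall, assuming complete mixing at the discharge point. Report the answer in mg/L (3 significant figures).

After complete mixing, C₀ = (0.274·280 + 20.7·15) / 20.97 = 18.46 mg/L.
Travel time t = 3.13e+04 m / 0.18 m/s = 1.739e+05 s = 2.013 d.
C = 18.46·exp(−1.2·2.013) = 18.46·0.08936 = 1.65 mg/L.

1.65 mg/L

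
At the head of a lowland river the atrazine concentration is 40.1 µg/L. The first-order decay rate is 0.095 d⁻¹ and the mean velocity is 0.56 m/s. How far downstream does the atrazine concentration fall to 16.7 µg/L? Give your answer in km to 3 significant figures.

From C = C₀·e^(−kt), t = ln(C₀/C)/k = ln(40.1/16.7)/0.095 = 0.876/0.095 = 9.221 d.
Distance = v·t = 0.56 m/s × 7.967e+05 s = 4.461e+05 m = 446.1 km.

446 km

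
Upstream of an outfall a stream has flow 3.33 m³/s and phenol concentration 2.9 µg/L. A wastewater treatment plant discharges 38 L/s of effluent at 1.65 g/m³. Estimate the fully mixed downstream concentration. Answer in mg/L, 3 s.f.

38 L/s = 0.038 m³/s.
2.9 µg/L = 0.0029 mg/L.
Conservation of mass across the mixing zone: C = (0.038·1.65 + 3.33·0.0029) / (0.038 + 3.33) = 0.07236/3.368 = 0.02148 mg/L.

0.0215 mg/L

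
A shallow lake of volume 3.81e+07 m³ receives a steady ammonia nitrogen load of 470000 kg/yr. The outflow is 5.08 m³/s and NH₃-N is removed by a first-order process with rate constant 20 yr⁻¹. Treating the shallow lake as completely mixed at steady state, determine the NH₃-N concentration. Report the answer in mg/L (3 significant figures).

Outflow Q = 5.08 m³/s × 3.156e+07 s/yr = 1.603e+08 m³/yr.
Steady-state CSTR mass balance: W = Q·C + k·V·C, so C = W/(Q + kV).
Q + kV = 1.603e+08 + 20·3.81e+07 = 9.223e+08 m³/yr.
C = 470000/9.223e+08 = 0.0005096 kg/m³ = 0.5096 mg/L.

0.510 mg/L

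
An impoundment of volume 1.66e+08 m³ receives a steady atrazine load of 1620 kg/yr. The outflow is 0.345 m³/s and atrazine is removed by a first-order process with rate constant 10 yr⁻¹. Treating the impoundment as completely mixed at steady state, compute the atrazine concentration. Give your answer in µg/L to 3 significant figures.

Outflow Q = 0.345 m³/s × 3.156e+07 s/yr = 1.089e+07 m³/yr.
Steady-state CSTR mass balance: W = Q·C + k·V·C, so C = W/(Q + kV).
Q + kV = 1.089e+07 + 10·1.66e+08 = 1.671e+09 m³/yr.
C = 1620/1.671e+09 = 9.695e-07 kg/m³ = 0.0009695 mg/L = 0.9695 µg/L.

0.970 µg/L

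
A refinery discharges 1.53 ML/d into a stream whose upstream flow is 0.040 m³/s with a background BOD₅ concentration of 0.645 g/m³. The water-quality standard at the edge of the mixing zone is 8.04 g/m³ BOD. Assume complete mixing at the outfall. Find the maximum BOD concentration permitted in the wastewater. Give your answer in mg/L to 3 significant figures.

24.7 mg/L

1.53 ML/d = 0.01771 m³/s.
Mass balance: 8.04·0.05771 = 0.01771·Cₑ + 0.04·0.645.
Cₑ = (0.464 − 0.0258) / 0.01771 = 24.74 mg/L.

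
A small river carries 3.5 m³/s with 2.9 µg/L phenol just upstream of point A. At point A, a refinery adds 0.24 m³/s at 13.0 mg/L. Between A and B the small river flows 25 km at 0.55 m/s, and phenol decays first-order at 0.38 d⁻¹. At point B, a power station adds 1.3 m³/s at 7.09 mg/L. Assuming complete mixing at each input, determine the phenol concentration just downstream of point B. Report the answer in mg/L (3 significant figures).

2.34 mg/L

2.9 µg/L = 0.0029 mg/L.
After input A: C = (3.5·0.0029 + 0.24·13) / 3.74 = 0.8369 mg/L.
Over the 25 km reach to input B (t = 4.545e+04 s = 0.5261 d), decay gives C = 0.8369·exp(−0.38·0.5261) = 0.6853 mg/L.
After input B: C = (3.74·0.6853 + 1.3·7.09) / 5.04 = 2.337 mg/L.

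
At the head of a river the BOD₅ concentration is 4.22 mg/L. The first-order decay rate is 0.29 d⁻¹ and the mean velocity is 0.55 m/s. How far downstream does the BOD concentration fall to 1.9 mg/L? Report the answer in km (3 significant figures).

131 km

From C = C₀·e^(−kt), t = ln(C₀/C)/k = ln(4.22/1.9)/0.29 = 0.798/0.29 = 2.752 d.
Distance = v·t = 0.55 m/s × 2.377e+05 s = 1.308e+05 m = 130.8 km.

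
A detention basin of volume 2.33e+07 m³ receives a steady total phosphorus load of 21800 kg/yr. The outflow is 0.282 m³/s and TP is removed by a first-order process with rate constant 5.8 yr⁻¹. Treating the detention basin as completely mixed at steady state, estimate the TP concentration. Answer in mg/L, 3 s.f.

Outflow Q = 0.282 m³/s × 3.156e+07 s/yr = 8.899e+06 m³/yr.
Steady-state CSTR mass balance: W = Q·C + k·V·C, so C = W/(Q + kV).
Q + kV = 8.899e+06 + 5.8·2.33e+07 = 1.44e+08 m³/yr.
C = 21800/1.44e+08 = 0.0001513 kg/m³ = 0.1513 mg/L.

0.151 mg/L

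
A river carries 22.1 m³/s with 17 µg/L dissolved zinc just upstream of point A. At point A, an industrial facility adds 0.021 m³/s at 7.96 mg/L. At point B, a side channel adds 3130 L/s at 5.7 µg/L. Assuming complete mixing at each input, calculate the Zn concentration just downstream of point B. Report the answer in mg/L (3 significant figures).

0.0222 mg/L

17 µg/L = 0.017 mg/L.
After input A: C = (22.1·0.017 + 0.021·7.96) / 22.12 = 0.02454 mg/L.
3130 L/s = 3.13 m³/s.
5.7 µg/L = 0.0057 mg/L.
After input B: C = (22.12·0.02454 + 3.13·0.0057) / 25.25 = 0.02221 mg/L.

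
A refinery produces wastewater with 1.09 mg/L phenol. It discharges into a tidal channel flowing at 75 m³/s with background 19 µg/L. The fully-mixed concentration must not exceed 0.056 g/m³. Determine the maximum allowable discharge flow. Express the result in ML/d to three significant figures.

232 ML/d

19 µg/L = 0.019 mg/L.
Mass balance at complete mixing: C_std·(Q_w + Q_r) = Q_w·C_e + Q_r·C_b.
Rearranging, Q_w = Q_r·(C_std − C_b)/(C_e − C_std) = 75·(0.056 − 0.019) / (1.09 − 0.056) = 2.684 m³/s.
= 231.9 ML/d.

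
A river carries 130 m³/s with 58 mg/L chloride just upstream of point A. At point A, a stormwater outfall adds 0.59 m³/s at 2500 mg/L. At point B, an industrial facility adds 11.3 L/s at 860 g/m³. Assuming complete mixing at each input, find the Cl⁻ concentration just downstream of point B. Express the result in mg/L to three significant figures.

69.1 mg/L

After input A: C = (130·58 + 0.59·2500) / 130.6 = 69.03 mg/L.
11.3 L/s = 0.0113 m³/s.
After input B: C = (130.6·69.03 + 0.0113·860) / 130.6 = 69.1 mg/L.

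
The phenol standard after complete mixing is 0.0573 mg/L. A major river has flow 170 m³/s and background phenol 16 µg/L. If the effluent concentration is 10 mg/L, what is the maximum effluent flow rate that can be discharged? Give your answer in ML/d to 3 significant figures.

16 µg/L = 0.016 mg/L.
Mass balance at complete mixing: C_std·(Q_w + Q_r) = Q_w·C_e + Q_r·C_b.
Rearranging, Q_w = Q_r·(C_std − C_b)/(C_e − C_std) = 170·(0.0573 − 0.016) / (10 − 0.0573) = 0.7061 m³/s.
= 61.01 ML/d.

61.0 ML/d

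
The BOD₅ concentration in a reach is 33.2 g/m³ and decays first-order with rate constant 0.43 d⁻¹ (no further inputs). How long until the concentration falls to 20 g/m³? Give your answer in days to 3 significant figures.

t = ln(C₀/C)/k = ln(33.2/20)/0.43 = 0.5068/0.43 = 1.179 d.

1.18 d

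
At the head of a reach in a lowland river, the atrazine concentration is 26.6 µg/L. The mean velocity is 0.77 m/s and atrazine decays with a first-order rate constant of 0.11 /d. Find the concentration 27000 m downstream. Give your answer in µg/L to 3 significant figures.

Travel time t = 27000 m / 0.77 m/s = 2.7e+04/0.77 = 3.506e+04 s = 0.4058 d.
First-order decay: C = 26.6·exp(−0.11·0.4058) = 26.6·0.9563 = 25.44 µg/L.

25.4 µg/L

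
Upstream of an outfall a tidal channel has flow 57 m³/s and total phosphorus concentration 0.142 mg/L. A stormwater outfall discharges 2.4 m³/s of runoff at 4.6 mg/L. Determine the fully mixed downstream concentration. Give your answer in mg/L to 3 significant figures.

0.322 mg/L

By mass balance at complete mixing, C = (2.4·4.6 + 57·0.142) / (2.4 + 57) = 19.13/59.4 = 0.3221 mg/L.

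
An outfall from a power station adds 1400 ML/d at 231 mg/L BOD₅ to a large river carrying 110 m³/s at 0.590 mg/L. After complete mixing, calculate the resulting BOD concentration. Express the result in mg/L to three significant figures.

30.2 mg/L

1400 ML/d = 16.2 m³/s.
Conservation of mass across the mixing zone: C = (16.2·231 + 110·0.59) / (16.2 + 110) = 3808/126.2 = 30.17 mg/L.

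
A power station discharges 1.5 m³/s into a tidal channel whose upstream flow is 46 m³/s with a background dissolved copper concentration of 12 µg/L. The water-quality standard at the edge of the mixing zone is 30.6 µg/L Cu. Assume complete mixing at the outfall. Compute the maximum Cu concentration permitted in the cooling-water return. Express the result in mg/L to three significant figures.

12 µg/L = 0.012 mg/L.
30.6 µg/L = 0.0306 mg/L.
Mass balance: 0.0306·47.5 = 1.5·Cₑ + 46·0.012.
Cₑ = (1.454 − 0.552) / 1.5 = 0.601 mg/L.

0.601 mg/L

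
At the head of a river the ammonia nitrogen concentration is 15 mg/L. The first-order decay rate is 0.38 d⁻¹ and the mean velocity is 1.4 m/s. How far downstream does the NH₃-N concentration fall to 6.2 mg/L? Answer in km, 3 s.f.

281 km

From C = C₀·e^(−kt), t = ln(C₀/C)/k = ln(15/6.2)/0.38 = 0.8835/0.38 = 2.325 d.
Distance = v·t = 1.4 m/s × 2.009e+05 s = 2.812e+05 m = 281.2 km.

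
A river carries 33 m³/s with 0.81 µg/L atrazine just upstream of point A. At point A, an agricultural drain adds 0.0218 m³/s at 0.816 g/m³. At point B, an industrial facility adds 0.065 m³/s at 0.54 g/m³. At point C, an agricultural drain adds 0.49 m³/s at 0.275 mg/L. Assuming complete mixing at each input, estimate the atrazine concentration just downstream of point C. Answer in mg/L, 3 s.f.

0.81 µg/L = 0.00081 mg/L.
After input A: C = (33·0.00081 + 0.0218·0.816) / 33.02 = 0.001348 mg/L.
After input B: C = (33.02·0.001348 + 0.065·0.54) / 33.09 = 0.002406 mg/L.
After input C: C = (33.09·0.002406 + 0.49·0.275) / 33.58 = 0.006384 mg/L.

0.00638 mg/L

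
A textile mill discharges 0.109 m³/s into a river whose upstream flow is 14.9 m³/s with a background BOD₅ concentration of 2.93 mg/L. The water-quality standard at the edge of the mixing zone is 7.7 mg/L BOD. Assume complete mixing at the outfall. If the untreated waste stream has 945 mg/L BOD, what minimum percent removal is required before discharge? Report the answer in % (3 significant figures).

Mass balance: 7.7·15.01 = 0.109·Cₑ + 14.9·2.93.
Cₑ = (115.6 − 43.66) / 0.109 = 659.7 mg/L.
Required removal = 1 − 659.7/945 = 30.19 %.

30.2 %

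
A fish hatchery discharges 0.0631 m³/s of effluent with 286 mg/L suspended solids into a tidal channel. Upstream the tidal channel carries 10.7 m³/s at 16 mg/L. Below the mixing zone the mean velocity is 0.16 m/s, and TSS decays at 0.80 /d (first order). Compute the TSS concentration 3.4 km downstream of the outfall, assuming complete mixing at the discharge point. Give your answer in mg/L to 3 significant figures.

14.4 mg/L

After complete mixing, C₀ = (0.0631·286 + 10.7·16) / 10.76 = 17.58 mg/L.
Travel time t = 3400 m / 0.16 m/s = 2.125e+04 s = 0.2459 d.
C = 17.58·exp(−0.80·0.2459) = 17.58·0.8214 = 14.44 mg/L.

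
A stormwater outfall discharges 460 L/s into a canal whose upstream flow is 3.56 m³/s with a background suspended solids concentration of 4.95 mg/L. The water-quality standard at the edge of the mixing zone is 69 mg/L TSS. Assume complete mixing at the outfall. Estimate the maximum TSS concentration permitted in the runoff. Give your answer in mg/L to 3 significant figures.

565 mg/L

460 L/s = 0.46 m³/s.
Mass balance: 69·4.02 = 0.46·Cₑ + 3.56·4.95.
Cₑ = (277.4 − 17.62) / 0.46 = 564.7 mg/L.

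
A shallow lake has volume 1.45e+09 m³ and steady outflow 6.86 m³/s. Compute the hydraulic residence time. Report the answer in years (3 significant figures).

6.70 yr

Q = 6.86 m³/s × 3.156e+07 s/yr = 2.165e+08 m³/yr.
Hydraulic residence time τ = V/Q = 1.45e+09/2.165e+08 = 6.698 yr.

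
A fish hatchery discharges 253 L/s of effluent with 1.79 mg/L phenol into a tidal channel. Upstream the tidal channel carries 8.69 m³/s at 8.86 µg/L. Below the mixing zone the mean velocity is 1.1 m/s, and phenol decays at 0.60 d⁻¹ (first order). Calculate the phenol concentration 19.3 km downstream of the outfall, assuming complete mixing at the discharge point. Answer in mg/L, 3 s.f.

0.0525 mg/L

253 L/s = 0.253 m³/s.
8.86 µg/L = 0.00886 mg/L.
After complete mixing, C₀ = (0.253·1.79 + 8.69·0.00886) / 8.943 = 0.05925 mg/L.
Travel time t = 1.93e+04 m / 1.1 m/s = 1.755e+04 s = 0.2031 d.
C = 0.05925·exp(−0.60·0.2031) = 0.05925·0.8853 = 0.05245 mg/L.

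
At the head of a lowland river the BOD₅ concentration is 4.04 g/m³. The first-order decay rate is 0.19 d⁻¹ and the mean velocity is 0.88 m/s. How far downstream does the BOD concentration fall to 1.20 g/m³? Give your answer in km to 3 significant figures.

486 km

From C = C₀·e^(−kt), t = ln(C₀/C)/k = ln(4.04/1.20)/0.19 = 1.214/0.19 = 6.389 d.
Distance = v·t = 0.88 m/s × 5.52e+05 s = 4.858e+05 m = 485.8 km.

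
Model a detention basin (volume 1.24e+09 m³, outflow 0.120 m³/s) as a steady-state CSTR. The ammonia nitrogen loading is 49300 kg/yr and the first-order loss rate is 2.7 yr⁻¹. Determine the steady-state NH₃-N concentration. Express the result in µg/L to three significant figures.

Outflow Q = 0.120 m³/s × 3.156e+07 s/yr = 3.787e+06 m³/yr.
Steady-state CSTR mass balance: W = Q·C + k·V·C, so C = W/(Q + kV).
Q + kV = 3.787e+06 + 2.7·1.24e+09 = 3.352e+09 m³/yr.
C = 49300/3.352e+09 = 1.471e-05 kg/m³ = 0.01471 mg/L = 14.71 µg/L.

14.7 µg/L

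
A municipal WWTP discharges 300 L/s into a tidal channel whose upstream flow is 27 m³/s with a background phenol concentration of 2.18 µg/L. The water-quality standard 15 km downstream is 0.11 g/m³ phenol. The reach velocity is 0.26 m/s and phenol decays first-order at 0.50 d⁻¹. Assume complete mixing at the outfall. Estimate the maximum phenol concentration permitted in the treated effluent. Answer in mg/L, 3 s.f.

300 L/s = 0.3 m³/s.
2.18 µg/L = 0.00218 mg/L.
Travel time to the compliance point: t = 1.5e+04/0.26 = 5.769e+04 s = 0.6677 d; decay factor exp(−0.50·0.6677) = 0.7161.
So the concentration just after mixing may be at most 0.11/0.7161 = 0.1536 mg/L.
Mass balance: 0.1536·27.3 = 0.3·Cₑ + 27·0.00218.
Cₑ = (4.193 − 0.05886) / 0.3 = 13.78 mg/L.

13.8 mg/L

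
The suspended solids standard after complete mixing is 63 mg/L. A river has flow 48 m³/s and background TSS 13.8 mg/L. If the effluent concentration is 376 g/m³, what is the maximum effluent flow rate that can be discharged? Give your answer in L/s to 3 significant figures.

7550 L/s

Mass balance at complete mixing: C_std·(Q_w + Q_r) = Q_w·C_e + Q_r·C_b.
Rearranging, Q_w = Q_r·(C_std − C_b)/(C_e − C_std) = 48·(63 − 13.8) / (376 − 63) = 7.545 m³/s.
= 7545 L/s.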